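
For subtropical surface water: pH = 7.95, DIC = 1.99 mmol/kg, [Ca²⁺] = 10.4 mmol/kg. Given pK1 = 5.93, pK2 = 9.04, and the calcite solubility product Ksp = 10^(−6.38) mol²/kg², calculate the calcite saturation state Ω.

Ω = 3.70

α₂ = 1 / (1 + [H⁺]/K2 + [H⁺]²/(K1K2)) = 1 / (1 + 10^+1.09 + 10^-0.93)
   = 1 / (1 + 12.303 + 0.11749) = 1/13.420 = 0.07451
[CO3²⁻] = α₂ × DIC = 0.07451 × 1.99 = 0.1483 mmol/kg
Ksp = 10^(−6.38) = 4.169×10^-7
Ω = [Ca²⁺][CO3²⁻]/Ksp = (10.4×10^-3)(1.483×10^-4) / 4.169×10^-7 = 3.70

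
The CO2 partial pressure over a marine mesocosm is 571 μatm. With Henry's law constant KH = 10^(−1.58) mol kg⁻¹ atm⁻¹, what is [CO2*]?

[CO2*] = 15.0 μmol/kg

KH = 10^(−1.58) = 2.630×10^-2 mol kg⁻¹ atm⁻¹
[CO2*] = KH · pCO2 = 2.630×10^-2 × 571×10^-6 atm = 1.50×10^-5 mol/kg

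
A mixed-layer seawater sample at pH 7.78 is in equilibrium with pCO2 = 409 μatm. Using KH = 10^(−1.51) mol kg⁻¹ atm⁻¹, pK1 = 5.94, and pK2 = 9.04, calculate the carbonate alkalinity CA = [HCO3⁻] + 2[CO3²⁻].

CA = 0.971 mmol/kg

[CO2*] = KH · pCO2 = 10^(−1.51) × 409×10^-6 = 1.264×10^-5 mol/kg
α₀ = 1/(1 + K1/[H⁺] + K1K2/[H⁺]²) = 1/(1 + 10^+1.84 + 10^+0.58) = 0.01352
DIC = [CO2*]/α₀ = 1.264×10^-5 / 0.01352 = 0.9351 mmol/kg
CA = (α₁ + 2α₂)·DIC = (0.9351 + 2×0.05139) × 0.9351 = 0.971 mmol/kg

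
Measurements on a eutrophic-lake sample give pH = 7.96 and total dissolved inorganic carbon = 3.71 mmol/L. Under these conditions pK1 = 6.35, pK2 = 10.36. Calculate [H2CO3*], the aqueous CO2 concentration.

[CO2*] = 0.0885 mmol/L

α₀ = 1 / (1 + K1/[H⁺] + K1K2/[H⁺]²) = 1 / (1 + 10^+1.61 + 10^-0.79)
   = 1 / (1 + 40.738 + 0.16218) = 1/41.900 = 0.02387
[CO2*] = α₀ × DIC = 0.02387 × 3.71 = 0.0885 mmol/L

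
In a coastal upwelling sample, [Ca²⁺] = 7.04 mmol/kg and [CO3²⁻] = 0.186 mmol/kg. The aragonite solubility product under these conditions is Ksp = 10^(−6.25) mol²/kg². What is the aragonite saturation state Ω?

Ω = 2.33

Ksp = 10^(−6.25) = 5.623×10^-7
Ω = [Ca²⁺][CO3²⁻]/Ksp = (7.04×10^-3)(0.186×10^-3) / 5.623×10^-7 = 2.33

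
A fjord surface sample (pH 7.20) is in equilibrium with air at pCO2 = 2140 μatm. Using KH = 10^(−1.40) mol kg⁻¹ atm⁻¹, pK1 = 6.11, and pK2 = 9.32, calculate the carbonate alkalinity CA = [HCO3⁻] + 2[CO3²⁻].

CA = 1.06 mmol/kg

[CO2*] = KH · pCO2 = 10^(−1.40) × 2140×10^-6 = 8.519×10^-5 mol/kg
α₀ = 1/(1 + K1/[H⁺] + K1K2/[H⁺]²) = 1/(1 + 10^+1.09 + 10^-1.03) = 0.07465
DIC = [CO2*]/α₀ = 8.519×10^-5 / 0.07465 = 1.141 mmol/kg
CA = (α₁ + 2α₂)·DIC = (0.9184 + 2×0.006967) × 1.141 = 1.06 mmol/kg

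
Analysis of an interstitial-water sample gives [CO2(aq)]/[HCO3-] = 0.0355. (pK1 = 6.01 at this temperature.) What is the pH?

From K1 = [H⁺][HCO3-]/[CO2(aq)]:  pH = pK1 − log₁₀([CO2(aq)]/[HCO3-])
log₁₀(0.0355) = -1.450
pH = 6.01 − (-1.450) = 7.46

pH = 7.46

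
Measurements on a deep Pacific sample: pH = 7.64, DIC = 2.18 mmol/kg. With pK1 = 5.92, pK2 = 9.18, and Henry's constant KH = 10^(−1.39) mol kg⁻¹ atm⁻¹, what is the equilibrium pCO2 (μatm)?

pCO2 = 973 μatm

α₀ = 1 / (1 + K1/[H⁺] + K1K2/[H⁺]²) = 1 / (1 + 10^+1.72 + 10^+0.18)
   = 1 / (1 + 52.481 + 1.5136) = 1/54.994 = 0.01818
[CO2*] = α₀ × DIC = 0.01818 × 2.18 = 0.03964 mmol/kg
pCO2 = [CO2*]/KH = 3.964×10^-5 / 4.074×10^-2 = 973 μatm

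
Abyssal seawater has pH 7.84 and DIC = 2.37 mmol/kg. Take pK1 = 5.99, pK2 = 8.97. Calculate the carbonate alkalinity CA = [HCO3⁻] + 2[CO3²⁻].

CA = [HCO3⁻] + 2[CO3²⁻] = (α₁ + 2α₂)·DIC
At pH 7.84: [H⁺]/K1 = 10^-1.85 = 0.014125, K2/[H⁺] = 10^-1.13 = 0.074131
α₁ = 1/(1 + 0.014125 + 0.074131) = 1/1.0883 = 0.9189; α₂ = α₁·K2/[H⁺] = 0.06812
α₁ + 2α₂ = 1.0551
CA = 1.0551 × 2.37 = 2.50 mmol/kg

CA = 2.50 mmol/kg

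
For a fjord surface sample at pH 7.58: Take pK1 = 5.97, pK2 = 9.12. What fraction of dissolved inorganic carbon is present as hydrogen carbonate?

α₁ = 1 / (1 + [H⁺]/K1 + K2/[H⁺]) = 1 / (1 + 10^-1.61 + 10^-1.54)
   = 1 / (1 + 0.024547 + 0.028840) = 1/1.0534 = 0.9493

α₁ = 0.949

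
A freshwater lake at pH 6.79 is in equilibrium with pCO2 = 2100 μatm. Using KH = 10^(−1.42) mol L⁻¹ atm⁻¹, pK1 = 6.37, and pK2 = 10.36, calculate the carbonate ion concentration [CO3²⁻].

[CO2*] = KH · pCO2 = 10^(−1.42) × 2100×10^-6 = 7.984×10^-5 mol/L
α₀ = 1/(1 + K1/[H⁺] + K1K2/[H⁺]²) = 1/(1 + 10^+0.42 + 10^-3.15) = 0.2754
DIC = [CO2*]/α₀ = 7.984×10^-5 / 0.2754 = 0.2899 mmol/L
[CO3²⁻] = α₂·DIC; α₂ = 0.0001950, so [CO3²⁻] = 0.0001950 × 0.2899 = 5.65×10^-5 mmol/L = 0.0565 μmol/L

[CO3²⁻] = 0.0565 μmol/L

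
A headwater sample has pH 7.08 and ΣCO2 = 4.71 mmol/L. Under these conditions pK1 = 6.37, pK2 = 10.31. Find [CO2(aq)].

α₀ = 1 / (1 + K1/[H⁺] + K1K2/[H⁺]²) = 1 / (1 + 10^+0.71 + 10^-2.52)
   = 1 / (1 + 5.1286 + 0.0030200) = 1/6.1316 = 0.1631
[CO2*] = α₀ × DIC = 0.1631 × 4.71 = 0.768 mmol/L

[CO2*] = 0.768 mmol/L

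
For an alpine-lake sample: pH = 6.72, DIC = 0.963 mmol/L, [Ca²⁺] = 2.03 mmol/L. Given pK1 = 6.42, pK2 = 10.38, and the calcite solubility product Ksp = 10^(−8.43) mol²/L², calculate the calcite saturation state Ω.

α₂ = 1 / (1 + [H⁺]/K2 + [H⁺]²/(K1K2)) = 1 / (1 + 10^+3.66 + 10^+3.36)
   = 1 / (1 + 4570.9 + 2290.9) = 1/6862.7 = 0.0001457
[CO3²⁻] = α₂ × DIC = 0.0001457 × 0.963 = 0.0001403 mmol/L = 0.1403 μmol/L
Ksp = 10^(−8.43) = 3.715×10^-9
Ω = [Ca²⁺][CO3²⁻]/Ksp = (2.03×10^-3)(1.403×10^-7) / 3.715×10^-9 = 0.0767

Ω = 0.0767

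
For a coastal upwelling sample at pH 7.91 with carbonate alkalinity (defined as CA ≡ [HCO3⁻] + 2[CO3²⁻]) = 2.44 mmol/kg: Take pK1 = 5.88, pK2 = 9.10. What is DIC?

DIC = 2.32 mmol/kg

CA = [HCO3⁻] + 2[CO3²⁻] = (α₁ + 2α₂)·DIC
At pH 7.91: [H⁺]/K1 = 10^-2.03 = 0.0093325, K2/[H⁺] = 10^-1.19 = 0.064565
α₁ = 1/(1 + 0.0093325 + 0.064565) = 1/1.0739 = 0.9312; α₂ = α₁·K2/[H⁺] = 0.06012
α₁ + 2α₂ = 1.0514
DIC = CA / (α₁ + 2α₂) = 2.44 / 1.0514 = 2.32 mmol/kg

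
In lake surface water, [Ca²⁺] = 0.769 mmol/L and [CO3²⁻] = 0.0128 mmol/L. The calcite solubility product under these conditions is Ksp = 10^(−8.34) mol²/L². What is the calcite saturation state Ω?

Ksp = 10^(−8.34) = 4.571×10^-9
Ω = [Ca²⁺][CO3²⁻]/Ksp = (0.769×10^-3)(0.0128×10^-3) / 4.571×10^-9 = 2.15

Ω = 2.15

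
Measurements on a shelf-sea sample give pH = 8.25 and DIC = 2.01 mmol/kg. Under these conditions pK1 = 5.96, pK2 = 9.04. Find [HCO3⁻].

α₁ = 1 / (1 + [H⁺]/K1 + K2/[H⁺]) = 1 / (1 + 10^-2.29 + 10^-0.79)
   = 1 / (1 + 0.0051286 + 0.16218) = 1/1.1673 = 0.8567
[HCO3⁻] = α₁ × DIC = 0.8567 × 2.01 = 1.72 mmol/kg

[HCO3⁻] = 1.72 mmol/kg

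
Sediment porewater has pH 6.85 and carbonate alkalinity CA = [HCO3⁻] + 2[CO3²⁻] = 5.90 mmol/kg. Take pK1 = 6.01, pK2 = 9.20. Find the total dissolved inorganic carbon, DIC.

DIC = 6.72 mmol/kg

CA = [HCO3⁻] + 2[CO3²⁻] = (α₁ + 2α₂)·DIC
At pH 6.85: [H⁺]/K1 = 10^-0.84 = 0.14454, K2/[H⁺] = 10^-2.35 = 0.0044668
α₁ = 1/(1 + 0.14454 + 0.0044668) = 1/1.1490 = 0.8703; α₂ = α₁·K2/[H⁺] = 0.003888
α₁ + 2α₂ = 0.8781
DIC = CA / (α₁ + 2α₂) = 5.90 / 0.8781 = 6.72 mmol/kg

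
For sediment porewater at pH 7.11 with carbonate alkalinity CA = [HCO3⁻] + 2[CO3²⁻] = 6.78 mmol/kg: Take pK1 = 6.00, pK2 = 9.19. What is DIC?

DIC = 7.24 mmol/kg

CA = [HCO3⁻] + 2[CO3²⁻] = (α₁ + 2α₂)·DIC
At pH 7.11: [H⁺]/K1 = 10^-1.11 = 0.077625, K2/[H⁺] = 10^-2.08 = 0.0083176
α₁ = 1/(1 + 0.077625 + 0.0083176) = 1/1.0859 = 0.9209; α₂ = α₁·K2/[H⁺] = 0.007659
α₁ + 2α₂ = 0.9362
DIC = CA / (α₁ + 2α₂) = 6.78 / 0.9362 = 7.24 mmol/kg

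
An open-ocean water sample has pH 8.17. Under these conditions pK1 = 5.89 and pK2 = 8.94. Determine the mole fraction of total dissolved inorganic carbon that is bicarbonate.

α₁ = 1 / (1 + [H⁺]/K1 + K2/[H⁺]) = 1 / (1 + 10^-2.28 + 10^-0.77)
   = 1 / (1 + 0.0052481 + 0.16982) = 1/1.1751 = 0.8510

α₁ = 0.851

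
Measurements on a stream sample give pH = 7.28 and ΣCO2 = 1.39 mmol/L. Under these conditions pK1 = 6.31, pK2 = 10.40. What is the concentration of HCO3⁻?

[HCO3⁻] = 1.25 mmol/L

α₁ = 1 / (1 + [H⁺]/K1 + K2/[H⁺]) = 1 / (1 + 10^-0.97 + 10^-3.12)
   = 1 / (1 + 0.10715 + 0.00075858) = 1/1.1079 = 0.9026
[HCO3⁻] = α₁ × DIC = 0.9026 × 1.39 = 1.25 mmol/L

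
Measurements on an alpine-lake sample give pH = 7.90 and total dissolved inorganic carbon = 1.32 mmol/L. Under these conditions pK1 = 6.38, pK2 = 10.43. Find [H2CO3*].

α₀ = 1 / (1 + K1/[H⁺] + K1K2/[H⁺]²) = 1 / (1 + 10^+1.52 + 10^-1.01)
   = 1 / (1 + 33.113 + 0.097724) = 1/34.211 = 0.02923
[CO2*] = α₀ × DIC = 0.02923 × 1.32 = 0.0386 mmol/L

[CO2*] = 0.0386 mmol/L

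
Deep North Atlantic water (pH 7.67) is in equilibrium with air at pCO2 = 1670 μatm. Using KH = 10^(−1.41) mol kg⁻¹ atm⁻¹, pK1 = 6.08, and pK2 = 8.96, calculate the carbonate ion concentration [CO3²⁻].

[CO2*] = KH · pCO2 = 10^(−1.41) × 1670×10^-6 = 6.497×10^-5 mol/kg
α₀ = 1/(1 + K1/[H⁺] + K1K2/[H⁺]²) = 1/(1 + 10^+1.59 + 10^+0.30) = 0.02387
DIC = [CO2*]/α₀ = 6.497×10^-5 / 0.02387 = 2.722 mmol/kg
[CO3²⁻] = α₂·DIC; α₂ = 0.04762, so [CO3²⁻] = 0.04762 × 2.722 = 0.130 mmol/kg

[CO3²⁻] = 0.130 mmol/kg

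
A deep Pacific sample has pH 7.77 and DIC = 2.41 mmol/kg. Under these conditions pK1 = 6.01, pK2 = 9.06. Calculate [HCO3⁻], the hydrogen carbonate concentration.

α₁ = 1 / (1 + [H⁺]/K1 + K2/[H⁺]) = 1 / (1 + 10^-1.76 + 10^-1.29)
   = 1 / (1 + 0.017378 + 0.051286) = 1/1.0687 = 0.9357
[HCO3⁻] = α₁ × DIC = 0.9357 × 2.41 = 2.26 mmol/kg

[HCO3⁻] = 2.26 mmol/kg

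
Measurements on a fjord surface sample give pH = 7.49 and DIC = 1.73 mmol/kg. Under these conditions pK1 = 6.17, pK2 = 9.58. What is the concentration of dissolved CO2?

[CO2*] = 0.0784 mmol/kg

α₀ = 1 / (1 + K1/[H⁺] + K1K2/[H⁺]²) = 1 / (1 + 10^+1.32 + 10^-0.77)
   = 1 / (1 + 20.893 + 0.16982) = 1/22.063 = 0.04533
[CO2*] = α₀ × DIC = 0.04533 × 1.73 = 0.0784 mmol/kg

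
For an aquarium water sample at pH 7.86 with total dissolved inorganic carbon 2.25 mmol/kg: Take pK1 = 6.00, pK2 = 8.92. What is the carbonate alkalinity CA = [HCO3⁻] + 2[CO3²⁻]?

CA = 2.40 mmol/kg

CA = [HCO3⁻] + 2[CO3²⁻] = (α₁ + 2α₂)·DIC
At pH 7.86: [H⁺]/K1 = 10^-1.86 = 0.013804, K2/[H⁺] = 10^-1.06 = 0.087096
α₁ = 1/(1 + 0.013804 + 0.087096) = 1/1.1009 = 0.9083; α₂ = α₁·K2/[H⁺] = 0.07911
α₁ + 2α₂ = 1.0666
CA = 1.0666 × 2.25 = 2.40 mmol/kg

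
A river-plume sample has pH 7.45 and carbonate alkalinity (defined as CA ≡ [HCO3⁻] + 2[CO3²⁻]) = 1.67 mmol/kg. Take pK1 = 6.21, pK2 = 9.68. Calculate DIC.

CA = [HCO3⁻] + 2[CO3²⁻] = (α₁ + 2α₂)·DIC
At pH 7.45: [H⁺]/K1 = 10^-1.24 = 0.057544, K2/[H⁺] = 10^-2.23 = 0.0058884
α₁ = 1/(1 + 0.057544 + 0.0058884) = 1/1.0634 = 0.9404; α₂ = α₁·K2/[H⁺] = 0.005537
α₁ + 2α₂ = 0.9514
DIC = CA / (α₁ + 2α₂) = 1.67 / 0.9514 = 1.76 mmol/kg

DIC = 1.76 mmol/kg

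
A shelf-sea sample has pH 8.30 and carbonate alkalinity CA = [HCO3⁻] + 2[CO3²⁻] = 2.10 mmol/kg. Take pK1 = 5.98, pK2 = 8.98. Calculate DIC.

DIC = 1.80 mmol/kg

CA = [HCO3⁻] + 2[CO3²⁻] = (α₁ + 2α₂)·DIC
At pH 8.30: [H⁺]/K1 = 10^-2.32 = 0.0047863, K2/[H⁺] = 10^-0.68 = 0.20893
α₁ = 1/(1 + 0.0047863 + 0.20893) = 1/1.2137 = 0.8239; α₂ = α₁·K2/[H⁺] = 0.1721
α₁ + 2α₂ = 1.1682
DIC = CA / (α₁ + 2α₂) = 2.10 / 1.1682 = 1.80 mmol/kg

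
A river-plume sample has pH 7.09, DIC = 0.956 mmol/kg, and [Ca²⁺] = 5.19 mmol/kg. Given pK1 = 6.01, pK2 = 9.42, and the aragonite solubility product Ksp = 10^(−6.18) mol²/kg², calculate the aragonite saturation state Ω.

α₂ = 1 / (1 + [H⁺]/K2 + [H⁺]²/(K1K2)) = 1 / (1 + 10^+2.33 + 10^+1.25)
   = 1 / (1 + 213.80 + 17.783) = 1/232.58 = 0.004300
[CO3²⁻] = α₂ × DIC = 0.004300 × 0.956 = 0.004110 mmol/kg = 4.110 μmol/kg
Ksp = 10^(−6.18) = 6.607×10^-7
Ω = [Ca²⁺][CO3²⁻]/Ksp = (5.19×10^-3)(4.110×10^-6) / 6.607×10^-7 = 0.0323

Ω = 0.0323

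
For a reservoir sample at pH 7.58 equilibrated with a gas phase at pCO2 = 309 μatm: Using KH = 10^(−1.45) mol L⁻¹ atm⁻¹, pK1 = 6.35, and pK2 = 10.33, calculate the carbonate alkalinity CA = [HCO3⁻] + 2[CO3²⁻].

CA = 0.187 mmol/L

[CO2*] = KH · pCO2 = 10^(−1.45) × 309×10^-6 = 1.096×10^-5 mol/L
α₀ = 1/(1 + K1/[H⁺] + K1K2/[H⁺]²) = 1/(1 + 10^+1.23 + 10^-1.52) = 0.05552
DIC = [CO2*]/α₀ = 1.096×10^-5 / 0.05552 = 0.1975 mmol/L
CA = (α₁ + 2α₂)·DIC = (0.9428 + 2×0.001677) × 0.1975 = 0.187 mmol/L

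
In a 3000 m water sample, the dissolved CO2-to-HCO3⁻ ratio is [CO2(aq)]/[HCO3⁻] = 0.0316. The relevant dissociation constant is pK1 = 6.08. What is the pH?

pH = 7.58

From K1 = [H⁺][HCO3⁻]/[CO2(aq)]:  pH = pK1 − log₁₀([CO2(aq)]/[HCO3⁻])
log₁₀(0.0316) = -1.500
pH = 6.08 − (-1.500) = 7.58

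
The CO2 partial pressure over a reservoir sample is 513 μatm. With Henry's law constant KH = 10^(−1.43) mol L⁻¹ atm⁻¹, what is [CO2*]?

[CO2*] = 19.1 μmol/L

KH = 10^(−1.43) = 3.715×10^-2 mol L⁻¹ atm⁻¹
[CO2*] = KH · pCO2 = 3.715×10^-2 × 513×10^-6 atm = 1.91×10^-5 mol/L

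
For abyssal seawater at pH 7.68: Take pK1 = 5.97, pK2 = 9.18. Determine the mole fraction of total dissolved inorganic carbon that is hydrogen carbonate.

α₁ = 0.951

α₁ = 1 / (1 + [H⁺]/K1 + K2/[H⁺]) = 1 / (1 + 10^-1.71 + 10^-1.50)
   = 1 / (1 + 0.019498 + 0.031623) = 1/1.0511 = 0.9514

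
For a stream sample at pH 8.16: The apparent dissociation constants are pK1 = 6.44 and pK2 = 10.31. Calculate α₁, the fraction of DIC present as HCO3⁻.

α₁ = 0.975

α₁ = 1 / (1 + [H⁺]/K1 + K2/[H⁺]) = 1 / (1 + 10^-1.72 + 10^-2.15)
   = 1 / (1 + 0.019055 + 0.0070795) = 1/1.0261 = 0.9745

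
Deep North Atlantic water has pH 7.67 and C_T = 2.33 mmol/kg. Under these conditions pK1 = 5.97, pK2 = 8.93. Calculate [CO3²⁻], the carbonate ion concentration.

[CO3²⁻] = 0.119 mmol/kg

α₂ = 1 / (1 + [H⁺]/K2 + [H⁺]²/(K1K2)) = 1 / (1 + 10^+1.26 + 10^-0.44)
   = 1 / (1 + 18.197 + 0.36308) = 1/19.560 = 0.05112
[CO3²⁻] = α₂ × DIC = 0.05112 × 2.33 = 0.119 mmol/kg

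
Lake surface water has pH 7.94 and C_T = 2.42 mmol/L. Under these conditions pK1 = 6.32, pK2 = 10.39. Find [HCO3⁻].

[HCO3⁻] = 2.36 mmol/L

α₁ = 1 / (1 + [H⁺]/K1 + K2/[H⁺]) = 1 / (1 + 10^-1.62 + 10^-2.45)
   = 1 / (1 + 0.023988 + 0.0035481) = 1/1.0275 = 0.9732
[HCO3⁻] = α₁ × DIC = 0.9732 × 2.42 = 2.36 mmol/L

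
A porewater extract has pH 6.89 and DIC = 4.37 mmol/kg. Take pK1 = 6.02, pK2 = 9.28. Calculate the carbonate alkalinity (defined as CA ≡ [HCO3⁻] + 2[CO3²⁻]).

CA = [HCO3⁻] + 2[CO3²⁻] = (α₁ + 2α₂)·DIC
At pH 6.89: [H⁺]/K1 = 10^-0.87 = 0.13490, K2/[H⁺] = 10^-2.39 = 0.0040738
α₁ = 1/(1 + 0.13490 + 0.0040738) = 1/1.1390 = 0.8780; α₂ = α₁·K2/[H⁺] = 0.003577
α₁ + 2α₂ = 0.8851
CA = 0.8851 × 4.37 = 3.87 mmol/kg

CA = 3.87 mmol/kg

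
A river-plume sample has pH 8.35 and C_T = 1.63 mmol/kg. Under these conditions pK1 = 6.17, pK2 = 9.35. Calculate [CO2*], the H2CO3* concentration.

α₀ = 1 / (1 + K1/[H⁺] + K1K2/[H⁺]²) = 1 / (1 + 10^+2.18 + 10^+1.18)
   = 1 / (1 + 151.36 + 15.136) = 1/167.49 = 0.005970
[CO2*] = α₀ × DIC = 0.005970 × 1.63 = 0.00973 mmol/kg = 9.73 μmol/kg

[CO2*] = 9.73 μmol/kg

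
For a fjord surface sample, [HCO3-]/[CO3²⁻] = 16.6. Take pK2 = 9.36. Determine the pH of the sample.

From K2 = [H⁺][CO3²⁻]/[HCO3-]:  pH = pK2 − log₁₀([HCO3-]/[CO3²⁻])
log₁₀(16.6) = +1.220
pH = 9.36 − (+1.220) = 8.14

pH = 8.14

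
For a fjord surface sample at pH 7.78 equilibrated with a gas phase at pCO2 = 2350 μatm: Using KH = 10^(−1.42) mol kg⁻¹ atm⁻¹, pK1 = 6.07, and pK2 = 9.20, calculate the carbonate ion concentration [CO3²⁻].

[CO3²⁻] = 0.174 mmol/kg

[CO2*] = KH · pCO2 = 10^(−1.42) × 2350×10^-6 = 8.934×10^-5 mol/kg
α₀ = 1/(1 + K1/[H⁺] + K1K2/[H⁺]²) = 1/(1 + 10^+1.71 + 10^+0.29) = 0.01844
DIC = [CO2*]/α₀ = 8.934×10^-5 / 0.01844 = 4.846 mmol/kg
[CO3²⁻] = α₂·DIC; α₂ = 0.03595, so [CO3²⁻] = 0.03595 × 4.846 = 0.174 mmol/kg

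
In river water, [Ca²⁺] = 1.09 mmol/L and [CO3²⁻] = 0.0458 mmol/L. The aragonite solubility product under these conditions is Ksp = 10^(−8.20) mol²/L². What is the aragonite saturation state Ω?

Ω = 7.91

Ksp = 10^(−8.20) = 6.310×10^-9
Ω = [Ca²⁺][CO3²⁻]/Ksp = (1.09×10^-3)(0.0458×10^-3) / 6.310×10^-9 = 7.91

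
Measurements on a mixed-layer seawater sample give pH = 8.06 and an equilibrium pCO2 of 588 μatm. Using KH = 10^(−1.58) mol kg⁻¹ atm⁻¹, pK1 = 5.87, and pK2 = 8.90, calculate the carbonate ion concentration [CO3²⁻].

[CO3²⁻] = 0.346 mmol/kg

[CO2*] = KH · pCO2 = 10^(−1.58) × 588×10^-6 = 1.547×10^-5 mol/kg
α₀ = 1/(1 + K1/[H⁺] + K1K2/[H⁺]²) = 1/(1 + 10^+2.19 + 10^+1.35) = 0.005610
DIC = [CO2*]/α₀ = 1.547×10^-5 / 0.005610 = 2.757 mmol/kg
[CO3²⁻] = α₂·DIC; α₂ = 0.1256, so [CO3²⁻] = 0.1256 × 2.757 = 0.346 mmol/kg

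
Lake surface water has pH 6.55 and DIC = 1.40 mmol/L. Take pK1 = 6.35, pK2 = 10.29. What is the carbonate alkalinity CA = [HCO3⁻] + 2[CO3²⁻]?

CA = [HCO3⁻] + 2[CO3²⁻] = (α₁ + 2α₂)·DIC
At pH 6.55: [H⁺]/K1 = 10^-0.20 = 0.63096, K2/[H⁺] = 10^-3.74 = 0.00018197
α₁ = 1/(1 + 0.63096 + 0.00018197) = 1/1.6311 = 0.6131; α₂ = α₁·K2/[H⁺] = 0.0001116
α₁ + 2α₂ = 0.6133
CA = 0.6133 × 1.40 = 0.859 mmol/L

CA = 0.859 mmol/L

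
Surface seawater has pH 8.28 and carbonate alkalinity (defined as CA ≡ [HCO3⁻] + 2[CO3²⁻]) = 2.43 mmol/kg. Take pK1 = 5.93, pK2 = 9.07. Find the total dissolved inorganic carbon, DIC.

DIC = 2.14 mmol/kg

CA = [HCO3⁻] + 2[CO3²⁻] = (α₁ + 2α₂)·DIC
At pH 8.28: [H⁺]/K1 = 10^-2.35 = 0.0044668, K2/[H⁺] = 10^-0.79 = 0.16218
α₁ = 1/(1 + 0.0044668 + 0.16218) = 1/1.1666 = 0.8572; α₂ = α₁·K2/[H⁺] = 0.1390
α₁ + 2α₂ = 1.1352
DIC = CA / (α₁ + 2α₂) = 2.43 / 1.1352 = 2.14 mmol/kg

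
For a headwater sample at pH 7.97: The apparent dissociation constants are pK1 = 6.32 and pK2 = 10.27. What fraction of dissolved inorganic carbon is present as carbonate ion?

α₂ = 1 / (1 + [H⁺]/K2 + [H⁺]²/(K1K2)) = 1 / (1 + 10^+2.30 + 10^+0.65)
   = 1 / (1 + 199.53 + 4.4668) = 1/204.99 = 0.004878

α₂ = 0.00488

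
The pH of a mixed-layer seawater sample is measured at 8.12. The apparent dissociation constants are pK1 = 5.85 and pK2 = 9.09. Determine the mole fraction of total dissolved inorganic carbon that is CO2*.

α₀ = 0.00483

α₀ = 1 / (1 + K1/[H⁺] + K1K2/[H⁺]²) = 1 / (1 + 10^+2.27 + 10^+1.30)
   = 1 / (1 + 186.21 + 19.953) = 1/207.16 = 0.004827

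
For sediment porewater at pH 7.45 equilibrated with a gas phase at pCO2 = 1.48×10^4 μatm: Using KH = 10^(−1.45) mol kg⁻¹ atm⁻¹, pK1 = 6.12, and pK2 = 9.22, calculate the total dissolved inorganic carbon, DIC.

DIC = 11.9 mmol/kg

[CO2*] = KH · pCO2 = 10^(−1.45) × 1.48×10^4×10^-6 = 5.251×10^-4 mol/kg
α₀ = 1/(1 + K1/[H⁺] + K1K2/[H⁺]²) = 1/(1 + 10^+1.33 + 10^-0.44) = 0.04397
DIC = [CO2*]/α₀ = 5.251×10^-4 / 0.04397 = 11.9 mmol/kg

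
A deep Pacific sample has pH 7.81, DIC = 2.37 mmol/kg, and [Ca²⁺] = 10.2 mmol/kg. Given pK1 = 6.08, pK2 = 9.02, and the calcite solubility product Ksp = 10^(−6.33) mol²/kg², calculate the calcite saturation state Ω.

α₂ = 1 / (1 + [H⁺]/K2 + [H⁺]²/(K1K2)) = 1 / (1 + 10^+1.21 + 10^-0.52)
   = 1 / (1 + 16.218 + 0.30200) = 1/17.520 = 0.05708
[CO3²⁻] = α₂ × DIC = 0.05708 × 2.37 = 0.1353 mmol/kg
Ksp = 10^(−6.33) = 4.677×10^-7
Ω = [Ca²⁺][CO3²⁻]/Ksp = (10.2×10^-3)(1.353×10^-4) / 4.677×10^-7 = 2.95

Ω = 2.95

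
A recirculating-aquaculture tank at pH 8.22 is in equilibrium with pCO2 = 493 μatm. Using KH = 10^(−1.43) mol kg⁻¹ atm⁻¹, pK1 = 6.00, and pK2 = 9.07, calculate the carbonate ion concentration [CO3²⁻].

[CO2*] = KH · pCO2 = 10^(−1.43) × 493×10^-6 = 1.832×10^-5 mol/kg
α₀ = 1/(1 + K1/[H⁺] + K1K2/[H⁺]²) = 1/(1 + 10^+2.22 + 10^+1.37) = 0.005252
DIC = [CO2*]/α₀ = 1.832×10^-5 / 0.005252 = 3.488 mmol/kg
[CO3²⁻] = α₂·DIC; α₂ = 0.1231, so [CO3²⁻] = 0.1231 × 3.488 = 0.429 mmol/kg

[CO3²⁻] = 0.429 mmol/kg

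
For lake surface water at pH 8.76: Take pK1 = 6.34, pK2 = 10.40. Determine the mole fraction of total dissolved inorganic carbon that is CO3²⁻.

α₂ = 0.0223

α₂ = 1 / (1 + [H⁺]/K2 + [H⁺]²/(K1K2)) = 1 / (1 + 10^+1.64 + 10^-0.78)
   = 1 / (1 + 43.652 + 0.16596) = 1/44.818 = 0.02231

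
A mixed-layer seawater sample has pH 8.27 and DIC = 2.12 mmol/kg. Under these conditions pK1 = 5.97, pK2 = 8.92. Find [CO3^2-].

α₂ = 1 / (1 + [H⁺]/K2 + [H⁺]²/(K1K2)) = 1 / (1 + 10^+0.65 + 10^-1.65)
   = 1 / (1 + 4.4668 + 0.022387) = 1/5.4892 = 0.1822
[CO3²⁻] = α₂ × DIC = 0.1822 × 2.12 = 0.386 mmol/kg

[CO3²⁻] = 0.386 mmol/kg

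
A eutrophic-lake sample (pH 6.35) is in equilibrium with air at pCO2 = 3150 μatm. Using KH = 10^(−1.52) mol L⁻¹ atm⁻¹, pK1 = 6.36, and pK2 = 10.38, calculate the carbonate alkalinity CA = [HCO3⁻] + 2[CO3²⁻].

CA = 0.0930 mmol/L

[CO2*] = KH · pCO2 = 10^(−1.52) × 3150×10^-6 = 9.513×10^-5 mol/L
α₀ = 1/(1 + K1/[H⁺] + K1K2/[H⁺]²) = 1/(1 + 10^-0.01 + 10^-4.04) = 0.5057
DIC = [CO2*]/α₀ = 9.513×10^-5 / 0.5057 = 0.1881 mmol/L
CA = (α₁ + 2α₂)·DIC = (0.4942 + 2×4.612×10^-5) × 0.1881 = 0.0930 mmol/L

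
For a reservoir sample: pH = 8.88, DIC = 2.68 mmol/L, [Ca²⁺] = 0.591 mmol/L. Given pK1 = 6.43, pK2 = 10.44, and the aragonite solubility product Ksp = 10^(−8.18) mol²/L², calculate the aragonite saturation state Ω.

Ω = 6.40

α₂ = 1 / (1 + [H⁺]/K2 + [H⁺]²/(K1K2)) = 1 / (1 + 10^+1.56 + 10^-0.89)
   = 1 / (1 + 36.308 + 0.12882) = 1/37.437 = 0.02671
[CO3²⁻] = α₂ × DIC = 0.02671 × 2.68 = 0.07159 mmol/L
Ksp = 10^(−8.18) = 6.607×10^-9
Ω = [Ca²⁺][CO3²⁻]/Ksp = (0.591×10^-3)(7.159×10^-5) / 6.607×10^-9 = 6.40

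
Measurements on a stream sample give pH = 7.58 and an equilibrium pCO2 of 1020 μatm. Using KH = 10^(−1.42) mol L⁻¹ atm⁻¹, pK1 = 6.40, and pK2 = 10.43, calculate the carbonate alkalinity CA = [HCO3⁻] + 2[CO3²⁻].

CA = 0.589 mmol/L

[CO2*] = KH · pCO2 = 10^(−1.42) × 1020×10^-6 = 3.878×10^-5 mol/L
α₀ = 1/(1 + K1/[H⁺] + K1K2/[H⁺]²) = 1/(1 + 10^+1.18 + 10^-1.67) = 0.06189
DIC = [CO2*]/α₀ = 3.878×10^-5 / 0.06189 = 0.6266 mmol/L
CA = (α₁ + 2α₂)·DIC = (0.9368 + 2×0.001323) × 0.6266 = 0.589 mmol/L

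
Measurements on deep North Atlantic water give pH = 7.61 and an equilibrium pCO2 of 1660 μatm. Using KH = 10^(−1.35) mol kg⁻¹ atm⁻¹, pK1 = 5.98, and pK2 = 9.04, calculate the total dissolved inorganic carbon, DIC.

DIC = 3.35 mmol/kg

[CO2*] = KH · pCO2 = 10^(−1.35) × 1660×10^-6 = 7.415×10^-5 mol/kg
α₀ = 1/(1 + K1/[H⁺] + K1K2/[H⁺]²) = 1/(1 + 10^+1.63 + 10^+0.20) = 0.02210
DIC = [CO2*]/α₀ = 7.415×10^-5 / 0.02210 = 3.35 mmol/kg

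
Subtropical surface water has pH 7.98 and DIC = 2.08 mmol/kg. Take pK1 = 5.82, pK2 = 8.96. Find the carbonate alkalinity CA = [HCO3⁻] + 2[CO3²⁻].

CA = 2.26 mmol/kg

CA = [HCO3⁻] + 2[CO3²⁻] = (α₁ + 2α₂)·DIC
At pH 7.98: [H⁺]/K1 = 10^-2.16 = 0.0069183, K2/[H⁺] = 10^-0.98 = 0.10471
α₁ = 1/(1 + 0.0069183 + 0.10471) = 1/1.1116 = 0.8996; α₂ = α₁·K2/[H⁺] = 0.09420
α₁ + 2α₂ = 1.0880
CA = 1.0880 × 2.08 = 2.26 mmol/kg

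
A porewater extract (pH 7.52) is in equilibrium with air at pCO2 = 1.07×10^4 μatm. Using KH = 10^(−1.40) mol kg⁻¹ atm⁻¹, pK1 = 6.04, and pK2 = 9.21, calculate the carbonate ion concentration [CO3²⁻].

[CO3²⁻] = 0.263 mmol/kg

[CO2*] = KH · pCO2 = 10^(−1.40) × 1.07×10^4×10^-6 = 4.260×10^-4 mol/kg
α₀ = 1/(1 + K1/[H⁺] + K1K2/[H⁺]²) = 1/(1 + 10^+1.48 + 10^-0.21) = 0.03143
DIC = [CO2*]/α₀ = 4.260×10^-4 / 0.03143 = 13.55 mmol/kg
[CO3²⁻] = α₂·DIC; α₂ = 0.01938, so [CO3²⁻] = 0.01938 × 13.55 = 0.263 mmol/kg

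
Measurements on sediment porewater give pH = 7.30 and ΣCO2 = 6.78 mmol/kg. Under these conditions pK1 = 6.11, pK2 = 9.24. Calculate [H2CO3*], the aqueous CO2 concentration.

[CO2*] = 0.407 mmol/kg

α₀ = 1 / (1 + K1/[H⁺] + K1K2/[H⁺]²) = 1 / (1 + 10^+1.19 + 10^-0.75)
   = 1 / (1 + 15.488 + 0.17783) = 1/16.666 = 0.06000
[CO2*] = α₀ × DIC = 0.06000 × 6.78 = 0.407 mmol/kg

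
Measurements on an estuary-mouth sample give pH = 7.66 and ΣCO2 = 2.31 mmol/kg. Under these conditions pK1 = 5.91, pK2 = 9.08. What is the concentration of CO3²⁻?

α₂ = 1 / (1 + [H⁺]/K2 + [H⁺]²/(K1K2)) = 1 / (1 + 10^+1.42 + 10^-0.33)
   = 1 / (1 + 26.303 + 0.46774) = 1/27.770 = 0.03601
[CO3²⁻] = α₂ × DIC = 0.03601 × 2.31 = 0.0832 mmol/kg

[CO3²⁻] = 0.0832 mmol/kg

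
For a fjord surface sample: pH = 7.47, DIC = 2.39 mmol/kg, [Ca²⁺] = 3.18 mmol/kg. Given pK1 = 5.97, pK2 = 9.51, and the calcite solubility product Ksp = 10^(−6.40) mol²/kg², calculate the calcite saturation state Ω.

α₂ = 1 / (1 + [H⁺]/K2 + [H⁺]²/(K1K2)) = 1 / (1 + 10^+2.04 + 10^+0.54)
   = 1 / (1 + 109.65 + 3.4674) = 1/114.12 = 0.008763
[CO3²⁻] = α₂ × DIC = 0.008763 × 2.39 = 0.02094 mmol/kg
Ksp = 10^(−6.40) = 3.981×10^-7
Ω = [Ca²⁺][CO3²⁻]/Ksp = (3.18×10^-3)(2.094×10^-5) / 3.981×10^-7 = 0.167

Ω = 0.167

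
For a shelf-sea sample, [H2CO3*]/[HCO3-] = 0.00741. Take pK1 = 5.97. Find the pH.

pH = 8.10

From K1 = [H⁺][HCO3-]/[H2CO3*]:  pH = pK1 − log₁₀([H2CO3*]/[HCO3-])
log₁₀(0.00741) = -2.130
pH = 5.97 − (-2.130) = 8.10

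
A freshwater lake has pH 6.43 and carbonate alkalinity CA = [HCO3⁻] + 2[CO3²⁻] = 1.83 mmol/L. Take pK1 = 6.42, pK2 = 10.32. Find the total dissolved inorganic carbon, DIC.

DIC = 3.62 mmol/L

CA = [HCO3⁻] + 2[CO3²⁻] = (α₁ + 2α₂)·DIC
At pH 6.43: [H⁺]/K1 = 10^-0.01 = 0.97724, K2/[H⁺] = 10^-3.89 = 0.00012882
α₁ = 1/(1 + 0.97724 + 0.00012882) = 1/1.9774 = 0.5057; α₂ = α₁·K2/[H⁺] = 6.515×10^-5
α₁ + 2α₂ = 0.5059
DIC = CA / (α₁ + 2α₂) = 1.83 / 0.5059 = 3.62 mmol/L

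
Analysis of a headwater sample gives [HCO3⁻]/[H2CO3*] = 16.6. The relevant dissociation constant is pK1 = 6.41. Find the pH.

pH = 7.63

From K1 = [H⁺][HCO3⁻]/[H2CO3*]:  pH = pK1 + log₁₀([HCO3⁻]/[H2CO3*])
log₁₀(16.6) = +1.220
pH = 6.41 + (+1.220) = 7.63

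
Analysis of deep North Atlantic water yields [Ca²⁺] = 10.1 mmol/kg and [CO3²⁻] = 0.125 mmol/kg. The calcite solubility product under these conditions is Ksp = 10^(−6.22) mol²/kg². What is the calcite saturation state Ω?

Ksp = 10^(−6.22) = 6.026×10^-7
Ω = [Ca²⁺][CO3²⁻]/Ksp = (10.1×10^-3)(0.125×10^-3) / 6.026×10^-7 = 2.10

Ω = 2.10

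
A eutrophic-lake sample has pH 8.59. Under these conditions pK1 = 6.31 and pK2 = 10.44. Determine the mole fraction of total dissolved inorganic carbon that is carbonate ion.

α₂ = 1 / (1 + [H⁺]/K2 + [H⁺]²/(K1K2)) = 1 / (1 + 10^+1.85 + 10^-0.43)
   = 1 / (1 + 70.795 + 0.37154) = 1/72.166 = 0.01386

α₂ = 0.0139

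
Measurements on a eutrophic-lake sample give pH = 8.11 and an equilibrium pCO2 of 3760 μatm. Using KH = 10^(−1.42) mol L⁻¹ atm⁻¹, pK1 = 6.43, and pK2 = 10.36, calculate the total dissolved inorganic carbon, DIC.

DIC = 7.02 mmol/L

[CO2*] = KH · pCO2 = 10^(−1.42) × 3760×10^-6 = 1.430×10^-4 mol/L
α₀ = 1/(1 + K1/[H⁺] + K1K2/[H⁺]²) = 1/(1 + 10^+1.68 + 10^-0.57) = 0.02035
DIC = [CO2*]/α₀ = 1.430×10^-4 / 0.02035 = 7.02 mmol/L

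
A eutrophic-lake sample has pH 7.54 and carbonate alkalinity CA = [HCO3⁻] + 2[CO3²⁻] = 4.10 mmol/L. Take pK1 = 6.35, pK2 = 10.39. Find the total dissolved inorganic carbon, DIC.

DIC = 4.36 mmol/L

CA = [HCO3⁻] + 2[CO3²⁻] = (α₁ + 2α₂)·DIC
At pH 7.54: [H⁺]/K1 = 10^-1.19 = 0.064565, K2/[H⁺] = 10^-2.85 = 0.0014125
α₁ = 1/(1 + 0.064565 + 0.0014125) = 1/1.0660 = 0.9381; α₂ = α₁·K2/[H⁺] = 0.001325
α₁ + 2α₂ = 0.9408
DIC = CA / (α₁ + 2α₂) = 4.10 / 0.9408 = 4.36 mmol/L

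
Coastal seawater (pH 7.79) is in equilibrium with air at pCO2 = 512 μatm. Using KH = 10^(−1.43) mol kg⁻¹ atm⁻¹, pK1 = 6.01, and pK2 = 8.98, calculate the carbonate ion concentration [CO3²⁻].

[CO3²⁻] = 0.0740 mmol/kg

[CO2*] = KH · pCO2 = 10^(−1.43) × 512×10^-6 = 1.902×10^-5 mol/kg
α₀ = 1/(1 + K1/[H⁺] + K1K2/[H⁺]²) = 1/(1 + 10^+1.78 + 10^+0.59) = 0.01535
DIC = [CO2*]/α₀ = 1.902×10^-5 / 0.01535 = 1.239 mmol/kg
[CO3²⁻] = α₂·DIC; α₂ = 0.05972, so [CO3²⁻] = 0.05972 × 1.239 = 0.0740 mmol/kg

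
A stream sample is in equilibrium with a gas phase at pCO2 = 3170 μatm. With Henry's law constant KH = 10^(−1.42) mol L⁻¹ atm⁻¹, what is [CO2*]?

[CO2*] = 121 μmol/L

KH = 10^(−1.42) = 3.802×10^-2 mol L⁻¹ atm⁻¹
[CO2*] = KH · pCO2 = 3.802×10^-2 × 3170×10^-6 atm = 1.21×10^-4 mol/L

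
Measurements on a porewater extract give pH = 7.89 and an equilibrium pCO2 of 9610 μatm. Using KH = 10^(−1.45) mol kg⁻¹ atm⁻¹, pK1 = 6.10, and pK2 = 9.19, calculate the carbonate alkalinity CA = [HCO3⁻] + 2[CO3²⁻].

[CO2*] = KH · pCO2 = 10^(−1.45) × 9610×10^-6 = 3.410×10^-4 mol/kg
α₀ = 1/(1 + K1/[H⁺] + K1K2/[H⁺]²) = 1/(1 + 10^+1.79 + 10^+0.49) = 0.01521
DIC = [CO2*]/α₀ = 3.410×10^-4 / 0.01521 = 22.42 mmol/kg
CA = (α₁ + 2α₂)·DIC = (0.9378 + 2×0.04700) × 22.42 = 23.1 mmol/kg

CA = 23.1 mmol/kg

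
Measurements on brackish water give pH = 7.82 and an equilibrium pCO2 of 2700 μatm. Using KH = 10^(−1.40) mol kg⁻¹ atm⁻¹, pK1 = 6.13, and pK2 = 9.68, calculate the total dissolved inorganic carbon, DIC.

[CO2*] = KH · pCO2 = 10^(−1.40) × 2700×10^-6 = 1.075×10^-4 mol/kg
α₀ = 1/(1 + K1/[H⁺] + K1K2/[H⁺]²) = 1/(1 + 10^+1.69 + 10^-0.17) = 0.01974
DIC = [CO2*]/α₀ = 1.075×10^-4 / 0.01974 = 5.44 mmol/kg

DIC = 5.44 mmol/kg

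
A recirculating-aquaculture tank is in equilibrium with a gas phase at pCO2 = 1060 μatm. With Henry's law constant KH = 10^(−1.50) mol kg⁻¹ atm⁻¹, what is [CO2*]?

[CO2*] = 33.5 μmol/kg

KH = 10^(−1.50) = 3.162×10^-2 mol kg⁻¹ atm⁻¹
[CO2*] = KH · pCO2 = 3.162×10^-2 × 1060×10^-6 atm = 3.35×10^-5 mol/kg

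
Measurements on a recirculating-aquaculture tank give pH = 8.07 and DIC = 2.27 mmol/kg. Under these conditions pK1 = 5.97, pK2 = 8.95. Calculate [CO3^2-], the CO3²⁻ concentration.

α₂ = 1 / (1 + [H⁺]/K2 + [H⁺]²/(K1K2)) = 1 / (1 + 10^+0.88 + 10^-1.22)
   = 1 / (1 + 7.5858 + 0.060256) = 1/8.6460 = 0.1157
[CO3²⁻] = α₂ × DIC = 0.1157 × 2.27 = 0.263 mmol/kg

[CO3²⁻] = 0.263 mmol/kg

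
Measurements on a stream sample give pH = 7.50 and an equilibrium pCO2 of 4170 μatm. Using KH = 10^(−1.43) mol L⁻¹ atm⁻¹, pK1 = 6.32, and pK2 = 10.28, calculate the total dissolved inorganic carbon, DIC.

[CO2*] = KH · pCO2 = 10^(−1.43) × 4170×10^-6 = 1.549×10^-4 mol/L
α₀ = 1/(1 + K1/[H⁺] + K1K2/[H⁺]²) = 1/(1 + 10^+1.18 + 10^-1.60) = 0.06188
DIC = [CO2*]/α₀ = 1.549×10^-4 / 0.06188 = 2.50 mmol/L

DIC = 2.50 mmol/L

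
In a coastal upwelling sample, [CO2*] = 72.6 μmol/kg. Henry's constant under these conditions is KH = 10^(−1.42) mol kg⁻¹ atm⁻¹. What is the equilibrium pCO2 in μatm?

KH = 10^(−1.42) = 3.802×10^-2 mol kg⁻¹ atm⁻¹
pCO2 = [CO2*]/KH = 72.6×10^-6 / 3.802×10^-2 = 1.91×10^-3 atm = 1910 μatm

pCO2 = 1910 μatm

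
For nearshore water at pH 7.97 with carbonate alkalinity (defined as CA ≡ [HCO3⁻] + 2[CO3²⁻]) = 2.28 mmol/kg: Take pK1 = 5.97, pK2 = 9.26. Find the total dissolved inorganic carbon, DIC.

DIC = 2.19 mmol/kg

CA = [HCO3⁻] + 2[CO3²⁻] = (α₁ + 2α₂)·DIC
At pH 7.97: [H⁺]/K1 = 10^-2.00 = 0.010000, K2/[H⁺] = 10^-1.29 = 0.051286
α₁ = 1/(1 + 0.010000 + 0.051286) = 1/1.0613 = 0.9423; α₂ = α₁·K2/[H⁺] = 0.04832
α₁ + 2α₂ = 1.0389
DIC = CA / (α₁ + 2α₂) = 2.28 / 1.0389 = 2.19 mmol/kg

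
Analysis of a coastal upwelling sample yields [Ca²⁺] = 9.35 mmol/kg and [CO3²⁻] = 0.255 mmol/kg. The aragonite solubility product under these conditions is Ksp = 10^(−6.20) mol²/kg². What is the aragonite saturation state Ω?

Ksp = 10^(−6.20) = 6.310×10^-7
Ω = [Ca²⁺][CO3²⁻]/Ksp = (9.35×10^-3)(0.255×10^-3) / 6.310×10^-7 = 3.78

Ω = 3.78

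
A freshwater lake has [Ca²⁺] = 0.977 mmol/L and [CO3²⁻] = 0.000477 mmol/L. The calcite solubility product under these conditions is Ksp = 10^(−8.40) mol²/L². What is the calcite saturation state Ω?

Ω = 0.117

Ksp = 10^(−8.40) = 3.981×10^-9
Ω = [Ca²⁺][CO3²⁻]/Ksp = (0.977×10^-3)(0.000477×10^-3) / 3.981×10^-9 = 0.117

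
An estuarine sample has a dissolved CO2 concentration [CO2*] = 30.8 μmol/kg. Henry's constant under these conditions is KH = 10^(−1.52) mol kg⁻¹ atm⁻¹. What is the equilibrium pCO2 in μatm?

pCO2 = 1020 μatm

KH = 10^(−1.52) = 3.020×10^-2 mol kg⁻¹ atm⁻¹
pCO2 = [CO2*]/KH = 30.8×10^-6 / 3.020×10^-2 = 1.02×10^-3 atm = 1020 μatm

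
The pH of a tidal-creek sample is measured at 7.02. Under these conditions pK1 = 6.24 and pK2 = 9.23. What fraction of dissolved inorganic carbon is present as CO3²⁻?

α₂ = 0.00526

α₂ = 1 / (1 + [H⁺]/K2 + [H⁺]²/(K1K2)) = 1 / (1 + 10^+2.21 + 10^+1.43)
   = 1 / (1 + 162.18 + 26.915) = 1/190.10 = 0.005260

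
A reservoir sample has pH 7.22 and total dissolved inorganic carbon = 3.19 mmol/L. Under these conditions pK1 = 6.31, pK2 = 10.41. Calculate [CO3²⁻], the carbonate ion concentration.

[CO3²⁻] = 1.83 μmol/L

α₂ = 1 / (1 + [H⁺]/K2 + [H⁺]²/(K1K2)) = 1 / (1 + 10^+3.19 + 10^+2.28)
   = 1 / (1 + 1548.8 + 190.55) = 1/1740.4 = 0.0005746
[CO3²⁻] = α₂ × DIC = 0.0005746 × 3.19 = 0.00183 mmol/L = 1.83 μmol/L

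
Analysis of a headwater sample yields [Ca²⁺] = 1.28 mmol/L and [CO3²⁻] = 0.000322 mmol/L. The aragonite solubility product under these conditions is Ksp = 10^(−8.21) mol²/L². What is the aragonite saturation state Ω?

Ksp = 10^(−8.21) = 6.166×10^-9
Ω = [Ca²⁺][CO3²⁻]/Ksp = (1.28×10^-3)(0.000322×10^-3) / 6.166×10^-9 = 0.0668

Ω = 0.0668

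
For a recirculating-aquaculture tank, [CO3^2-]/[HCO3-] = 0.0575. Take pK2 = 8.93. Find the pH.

pH = 7.69

From K2 = [H⁺][CO3^2-]/[HCO3-]:  pH = pK2 + log₁₀([CO3^2-]/[HCO3-])
log₁₀(0.0575) = -1.240
pH = 8.93 + (-1.240) = 7.69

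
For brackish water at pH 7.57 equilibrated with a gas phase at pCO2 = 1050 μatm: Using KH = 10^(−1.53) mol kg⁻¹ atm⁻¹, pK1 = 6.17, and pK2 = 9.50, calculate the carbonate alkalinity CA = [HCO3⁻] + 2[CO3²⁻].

CA = 0.797 mmol/kg

[CO2*] = KH · pCO2 = 10^(−1.53) × 1050×10^-6 = 3.099×10^-5 mol/kg
α₀ = 1/(1 + K1/[H⁺] + K1K2/[H⁺]²) = 1/(1 + 10^+1.40 + 10^-0.53) = 0.03786
DIC = [CO2*]/α₀ = 3.099×10^-5 / 0.03786 = 0.8185 mmol/kg
CA = (α₁ + 2α₂)·DIC = (0.9510 + 2×0.01117) × 0.8185 = 0.797 mmol/kg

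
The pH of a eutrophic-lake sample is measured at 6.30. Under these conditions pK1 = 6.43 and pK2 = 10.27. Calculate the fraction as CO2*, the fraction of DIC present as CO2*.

α₀ = 1 / (1 + K1/[H⁺] + K1K2/[H⁺]²) = 1 / (1 + 10^-0.13 + 10^-4.10)
   = 1 / (1 + 0.74131 + 7.9433×10^-5) = 1/1.7414 = 0.5743

α₀ = 0.574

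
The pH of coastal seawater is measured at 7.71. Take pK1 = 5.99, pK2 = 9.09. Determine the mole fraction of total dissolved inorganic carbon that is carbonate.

α₂ = 0.0393

α₂ = 1 / (1 + [H⁺]/K2 + [H⁺]²/(K1K2)) = 1 / (1 + 10^+1.38 + 10^-0.34)
   = 1 / (1 + 23.988 + 0.45709) = 1/25.445 = 0.03930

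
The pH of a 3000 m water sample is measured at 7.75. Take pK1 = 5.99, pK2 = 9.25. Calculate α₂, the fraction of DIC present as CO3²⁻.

α₂ = 0.0301

α₂ = 1 / (1 + [H⁺]/K2 + [H⁺]²/(K1K2)) = 1 / (1 + 10^+1.50 + 10^-0.26)
   = 1 / (1 + 31.623 + 0.54954) = 1/33.172 = 0.03015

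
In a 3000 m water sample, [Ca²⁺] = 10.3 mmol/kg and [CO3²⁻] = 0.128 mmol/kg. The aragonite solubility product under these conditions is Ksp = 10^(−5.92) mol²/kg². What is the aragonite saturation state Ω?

Ω = 1.10

Ksp = 10^(−5.92) = 1.202×10^-6
Ω = [Ca²⁺][CO3²⁻]/Ksp = (10.3×10^-3)(0.128×10^-3) / 1.202×10^-6 = 1.10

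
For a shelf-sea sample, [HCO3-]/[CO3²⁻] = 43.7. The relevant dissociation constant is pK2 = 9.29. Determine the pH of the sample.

From K2 = [H⁺][CO3²⁻]/[HCO3-]:  pH = pK2 − log₁₀([HCO3-]/[CO3²⁻])
log₁₀(43.7) = +1.640
pH = 9.29 − (+1.640) = 7.65

pH = 7.65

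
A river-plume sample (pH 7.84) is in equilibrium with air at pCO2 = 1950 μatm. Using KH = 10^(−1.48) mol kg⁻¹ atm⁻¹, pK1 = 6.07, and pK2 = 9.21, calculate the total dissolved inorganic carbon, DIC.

DIC = 4.03 mmol/kg

[CO2*] = KH · pCO2 = 10^(−1.48) × 1950×10^-6 = 6.457×10^-5 mol/kg
α₀ = 1/(1 + K1/[H⁺] + K1K2/[H⁺]²) = 1/(1 + 10^+1.77 + 10^+0.40) = 0.01603
DIC = [CO2*]/α₀ = 6.457×10^-5 / 0.01603 = 4.03 mmol/kg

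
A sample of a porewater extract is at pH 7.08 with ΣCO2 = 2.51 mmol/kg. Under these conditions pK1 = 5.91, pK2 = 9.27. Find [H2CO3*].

α₀ = 1 / (1 + K1/[H⁺] + K1K2/[H⁺]²) = 1 / (1 + 10^+1.17 + 10^-1.02)
   = 1 / (1 + 14.791 + 0.095499) = 1/15.887 = 0.06295
[CO2*] = α₀ × DIC = 0.06295 × 2.51 = 0.158 mmol/kg

[CO2*] = 0.158 mmol/kg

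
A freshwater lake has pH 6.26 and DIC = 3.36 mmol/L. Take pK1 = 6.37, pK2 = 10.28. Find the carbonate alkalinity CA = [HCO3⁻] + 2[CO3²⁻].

CA = 1.47 mmol/L

CA = [HCO3⁻] + 2[CO3²⁻] = (α₁ + 2α₂)·DIC
At pH 6.26: [H⁺]/K1 = 10^0.11 = 1.2882, K2/[H⁺] = 10^-4.02 = 9.5499×10^-5
α₁ = 1/(1 + 1.2882 + 9.5499×10^-5) = 1/2.2883 = 0.4370; α₂ = α₁·K2/[H⁺] = 4.173×10^-5
α₁ + 2α₂ = 0.4371
CA = 0.4371 × 3.36 = 1.47 mmol/L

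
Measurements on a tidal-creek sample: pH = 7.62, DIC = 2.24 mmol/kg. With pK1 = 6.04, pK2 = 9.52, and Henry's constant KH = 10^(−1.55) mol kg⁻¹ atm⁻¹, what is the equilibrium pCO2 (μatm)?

α₀ = 1 / (1 + K1/[H⁺] + K1K2/[H⁺]²) = 1 / (1 + 10^+1.58 + 10^-0.32)
   = 1 / (1 + 38.019 + 0.47863) = 1/39.498 = 0.02532
[CO2*] = α₀ × DIC = 0.02532 × 2.24 = 0.05671 mmol/kg
pCO2 = [CO2*]/KH = 5.671×10^-5 / 2.818×10^-2 = 2010 μatm

pCO2 = 2010 μatm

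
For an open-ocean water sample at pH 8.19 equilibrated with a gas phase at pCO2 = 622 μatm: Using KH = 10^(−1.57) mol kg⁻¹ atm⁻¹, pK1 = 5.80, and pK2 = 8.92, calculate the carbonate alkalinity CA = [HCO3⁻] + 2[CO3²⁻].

CA = 5.64 mmol/kg

[CO2*] = KH · pCO2 = 10^(−1.57) × 622×10^-6 = 1.674×10^-5 mol/kg
α₀ = 1/(1 + K1/[H⁺] + K1K2/[H⁺]²) = 1/(1 + 10^+2.39 + 10^+1.66) = 0.003423
DIC = [CO2*]/α₀ = 1.674×10^-5 / 0.003423 = 4.891 mmol/kg
CA = (α₁ + 2α₂)·DIC = (0.8401 + 2×0.1564) × 4.891 = 5.64 mmol/kg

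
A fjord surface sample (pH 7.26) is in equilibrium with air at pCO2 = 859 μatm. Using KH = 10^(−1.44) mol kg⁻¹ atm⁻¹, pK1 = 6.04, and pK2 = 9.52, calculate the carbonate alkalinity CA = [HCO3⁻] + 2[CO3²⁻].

[CO2*] = KH · pCO2 = 10^(−1.44) × 859×10^-6 = 3.119×10^-5 mol/kg
α₀ = 1/(1 + K1/[H⁺] + K1K2/[H⁺]²) = 1/(1 + 10^+1.22 + 10^-1.04) = 0.05654
DIC = [CO2*]/α₀ = 3.119×10^-5 / 0.05654 = 0.5516 mmol/kg
CA = (α₁ + 2α₂)·DIC = (0.9383 + 2×0.005156) × 0.5516 = 0.523 mmol/kg

CA = 0.523 mmol/kg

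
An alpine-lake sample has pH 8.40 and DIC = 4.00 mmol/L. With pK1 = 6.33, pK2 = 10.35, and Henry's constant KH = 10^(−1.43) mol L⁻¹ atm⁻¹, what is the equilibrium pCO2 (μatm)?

α₀ = 1 / (1 + K1/[H⁺] + K1K2/[H⁺]²) = 1 / (1 + 10^+2.07 + 10^+0.12)
   = 1 / (1 + 117.49 + 1.3183) = 1/119.81 = 0.008347
[CO2*] = α₀ × DIC = 0.008347 × 4.00 = 0.03339 mmol/L
pCO2 = [CO2*]/KH = 3.339×10^-5 / 3.715×10^-2 = 899 μatm

pCO2 = 899 μatm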